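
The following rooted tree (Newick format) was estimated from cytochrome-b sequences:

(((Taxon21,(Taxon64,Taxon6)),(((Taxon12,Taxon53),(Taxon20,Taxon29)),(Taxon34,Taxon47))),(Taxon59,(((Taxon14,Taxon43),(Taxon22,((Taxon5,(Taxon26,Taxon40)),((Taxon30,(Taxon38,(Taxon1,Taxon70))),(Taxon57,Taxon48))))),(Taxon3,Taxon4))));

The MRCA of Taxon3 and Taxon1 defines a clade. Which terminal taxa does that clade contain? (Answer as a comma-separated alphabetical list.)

Tracing Taxon3: it sits inside (Taxon3,Taxon4).
Tracing Taxon1: it sits inside (Taxon1,Taxon70).
The smallest clade enclosing both is (((Taxon14,Taxon43),(Taxon22,((Taxon5,(Taxon26,Taxon40)),((Taxon30,(Taxon38,(Taxon1,Taxon70))),(Taxon57,Taxon48))))),(Taxon3,Taxon4)); the answer is its 14 terminal taxa in alphabetical order.

Taxon1, Taxon14, Taxon22, Taxon26, Taxon3, Taxon30, Taxon38, Taxon4, Taxon40, Taxon43, Taxon48, Taxon5, Taxon57, Taxon70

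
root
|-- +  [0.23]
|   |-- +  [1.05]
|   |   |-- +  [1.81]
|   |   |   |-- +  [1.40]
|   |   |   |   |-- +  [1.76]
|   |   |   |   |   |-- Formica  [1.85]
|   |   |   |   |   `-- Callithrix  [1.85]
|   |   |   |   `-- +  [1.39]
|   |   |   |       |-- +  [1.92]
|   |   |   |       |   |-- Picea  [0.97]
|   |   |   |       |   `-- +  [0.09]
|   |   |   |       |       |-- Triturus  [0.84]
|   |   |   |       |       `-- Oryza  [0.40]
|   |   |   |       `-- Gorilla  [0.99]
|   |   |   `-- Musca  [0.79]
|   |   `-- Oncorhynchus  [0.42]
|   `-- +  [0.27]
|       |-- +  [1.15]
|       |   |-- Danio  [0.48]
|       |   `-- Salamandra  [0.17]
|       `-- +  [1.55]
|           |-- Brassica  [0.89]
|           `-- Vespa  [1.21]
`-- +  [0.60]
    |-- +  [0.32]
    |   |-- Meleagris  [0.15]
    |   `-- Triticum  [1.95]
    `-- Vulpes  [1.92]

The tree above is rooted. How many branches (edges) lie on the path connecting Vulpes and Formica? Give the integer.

The MRCA of Vulpes and Formica is the root of the tree.
From Vulpes up to that node: 2 branches. From Formica up to the same node: 6 branches. Total: 2 + 6 = 8.

8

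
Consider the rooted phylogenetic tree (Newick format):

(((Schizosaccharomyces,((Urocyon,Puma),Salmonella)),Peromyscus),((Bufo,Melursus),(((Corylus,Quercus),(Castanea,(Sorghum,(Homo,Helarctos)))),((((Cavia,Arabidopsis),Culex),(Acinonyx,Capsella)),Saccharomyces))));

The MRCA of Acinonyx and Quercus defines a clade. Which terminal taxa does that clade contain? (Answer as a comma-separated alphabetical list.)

Acinonyx, Arabidopsis, Capsella, Castanea, Cavia, Corylus, Culex, Helarctos, Homo, Quercus, Saccharomyces, Sorghum

Tracing Acinonyx: it sits inside (Acinonyx,Capsella).
Tracing Quercus: it sits inside (Corylus,Quercus).
The smallest clade enclosing both is (((Corylus,Quercus),(Castanea,(Sorghum,(Homo,Helarctos)))),((((Cavia,Arabidopsis),Culex),(Acinonyx,Capsella)),Saccharomyces)); the answer is its 12 terminal taxa in alphabetical order.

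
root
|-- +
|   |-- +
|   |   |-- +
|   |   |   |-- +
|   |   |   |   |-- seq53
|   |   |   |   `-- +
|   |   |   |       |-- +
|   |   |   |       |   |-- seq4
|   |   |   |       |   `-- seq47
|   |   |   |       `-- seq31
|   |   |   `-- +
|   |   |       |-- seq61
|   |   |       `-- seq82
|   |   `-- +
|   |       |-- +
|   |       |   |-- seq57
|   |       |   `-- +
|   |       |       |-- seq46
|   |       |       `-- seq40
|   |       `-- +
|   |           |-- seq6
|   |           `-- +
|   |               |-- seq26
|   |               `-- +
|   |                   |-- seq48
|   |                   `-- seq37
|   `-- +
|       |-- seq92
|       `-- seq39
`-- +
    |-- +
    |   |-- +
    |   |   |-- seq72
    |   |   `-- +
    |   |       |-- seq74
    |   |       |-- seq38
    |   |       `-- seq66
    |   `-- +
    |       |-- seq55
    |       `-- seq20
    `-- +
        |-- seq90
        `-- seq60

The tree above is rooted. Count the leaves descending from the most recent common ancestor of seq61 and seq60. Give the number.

23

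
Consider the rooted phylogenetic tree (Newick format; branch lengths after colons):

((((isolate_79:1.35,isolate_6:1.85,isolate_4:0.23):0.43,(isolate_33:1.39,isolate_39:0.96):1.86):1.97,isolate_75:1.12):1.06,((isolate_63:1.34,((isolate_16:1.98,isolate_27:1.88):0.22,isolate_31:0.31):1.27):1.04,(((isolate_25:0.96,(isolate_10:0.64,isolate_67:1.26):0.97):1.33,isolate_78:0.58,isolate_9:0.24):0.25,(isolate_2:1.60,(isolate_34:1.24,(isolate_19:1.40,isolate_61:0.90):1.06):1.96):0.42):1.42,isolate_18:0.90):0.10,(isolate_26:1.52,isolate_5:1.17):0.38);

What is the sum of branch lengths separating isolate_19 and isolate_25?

7.38

The path runs isolate_19 → … → MRCA → … → isolate_25; the MRCA is the node subtending (((isolate_25,(isolate_10,isolate_67)),isolate_78,isolate_9),(isolate_2,(isolate_34,(isolate_19,isolate_61)))).
Branch lengths along that path: 1.40 + 1.06 + 1.96 + 0.42 + 0.25 + 1.33 + 0.96 = 7.38.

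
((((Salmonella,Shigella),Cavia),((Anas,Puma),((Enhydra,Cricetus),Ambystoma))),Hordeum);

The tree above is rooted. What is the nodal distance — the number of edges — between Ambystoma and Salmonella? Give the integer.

6

The MRCA of Ambystoma and Salmonella is the node subtending (((Salmonella,Shigella),Cavia),((Anas,Puma),((Enhydra,Cricetus),Ambystoma))).
From Ambystoma up to that node: 3 branches. From Salmonella up to the same node: 3 branches. Total: 3 + 3 = 6.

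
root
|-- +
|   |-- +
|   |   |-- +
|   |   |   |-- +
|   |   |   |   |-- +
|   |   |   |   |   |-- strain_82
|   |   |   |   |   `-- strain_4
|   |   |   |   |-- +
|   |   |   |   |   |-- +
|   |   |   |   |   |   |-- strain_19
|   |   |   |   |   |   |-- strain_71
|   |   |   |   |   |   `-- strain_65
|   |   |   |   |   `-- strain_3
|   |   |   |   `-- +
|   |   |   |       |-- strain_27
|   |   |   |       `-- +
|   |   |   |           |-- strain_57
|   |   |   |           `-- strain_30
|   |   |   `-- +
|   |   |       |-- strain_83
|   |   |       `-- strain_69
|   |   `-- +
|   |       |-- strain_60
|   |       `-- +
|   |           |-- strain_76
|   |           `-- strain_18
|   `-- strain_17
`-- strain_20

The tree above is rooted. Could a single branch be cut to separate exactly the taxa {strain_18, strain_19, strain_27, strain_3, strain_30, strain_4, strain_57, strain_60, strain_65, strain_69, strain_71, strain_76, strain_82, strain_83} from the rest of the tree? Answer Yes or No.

The most recent common ancestor of these taxa subtends ((((strain_82,strain_4),((strain_19,strain_71,strain_65),strain_3),(strain_27,(strain_57,strain_30))),(strain_83,strain_69)),(strain_60,(strain_76,strain_18))).
That clade has exactly 14 tips — every listed taxon and nothing else — so the group is monophyletic.

Yes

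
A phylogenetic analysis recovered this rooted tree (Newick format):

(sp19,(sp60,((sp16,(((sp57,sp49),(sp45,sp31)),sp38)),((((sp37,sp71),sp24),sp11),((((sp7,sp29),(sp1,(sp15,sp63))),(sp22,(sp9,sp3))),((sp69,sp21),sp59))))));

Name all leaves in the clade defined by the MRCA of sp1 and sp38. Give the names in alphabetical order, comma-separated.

Tracing sp1: it sits inside (sp1,(sp15,sp63)).
Tracing sp38: it sits inside (((sp57,sp49),(sp45,sp31)),sp38).
The smallest clade enclosing both is ((sp16,(((sp57,sp49),(sp45,sp31)),sp38)),((((sp37,sp71),sp24),sp11),((((sp7,sp29),(sp1,(sp15,sp63))),(sp22,(sp9,sp3))),((sp69,sp21),sp59)))); the answer is its 21 terminal taxa in alphabetical order.

sp1, sp11, sp15, sp16, sp21, sp22, sp24, sp29, sp3, sp31, sp37, sp38, sp45, sp49, sp57, sp59, sp63, sp69, sp7, sp71, sp9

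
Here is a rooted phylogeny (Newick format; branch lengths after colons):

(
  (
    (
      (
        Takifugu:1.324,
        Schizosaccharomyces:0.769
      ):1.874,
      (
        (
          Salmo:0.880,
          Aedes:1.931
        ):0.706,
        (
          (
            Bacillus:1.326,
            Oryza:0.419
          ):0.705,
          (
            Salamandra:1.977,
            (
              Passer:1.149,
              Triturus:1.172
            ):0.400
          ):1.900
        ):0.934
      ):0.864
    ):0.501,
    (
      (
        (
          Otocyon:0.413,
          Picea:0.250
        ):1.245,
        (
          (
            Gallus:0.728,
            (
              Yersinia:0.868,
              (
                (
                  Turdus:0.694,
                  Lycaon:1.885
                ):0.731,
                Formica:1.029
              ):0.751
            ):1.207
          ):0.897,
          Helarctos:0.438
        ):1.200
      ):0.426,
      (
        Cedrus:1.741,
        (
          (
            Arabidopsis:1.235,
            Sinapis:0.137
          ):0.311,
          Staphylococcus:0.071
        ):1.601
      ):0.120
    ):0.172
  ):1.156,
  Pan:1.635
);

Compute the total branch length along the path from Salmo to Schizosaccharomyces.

The path runs Salmo → … → MRCA → … → Schizosaccharomyces; the MRCA is the node subtending ((Takifugu,Schizosaccharomyces),((Salmo,Aedes),((Bacillus,Oryza),(Salamandra,(Passer,Triturus))))).
Branch lengths along that path: 0.880 + 0.706 + 0.864 + 1.874 + 0.769 = 5.093.

5.093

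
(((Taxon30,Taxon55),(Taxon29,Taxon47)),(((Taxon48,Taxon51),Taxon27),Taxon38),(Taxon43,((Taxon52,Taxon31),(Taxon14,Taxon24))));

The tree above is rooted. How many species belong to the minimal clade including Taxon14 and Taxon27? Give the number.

13

The MRCA of Taxon14 and Taxon27 is the root, so the clade is the entire tree.
That clade contains 13 terminal taxa: Taxon14, Taxon24, Taxon27, Taxon29, Taxon30, Taxon31, Taxon38, Taxon43, Taxon47, Taxon48, Taxon51, Taxon52, Taxon55.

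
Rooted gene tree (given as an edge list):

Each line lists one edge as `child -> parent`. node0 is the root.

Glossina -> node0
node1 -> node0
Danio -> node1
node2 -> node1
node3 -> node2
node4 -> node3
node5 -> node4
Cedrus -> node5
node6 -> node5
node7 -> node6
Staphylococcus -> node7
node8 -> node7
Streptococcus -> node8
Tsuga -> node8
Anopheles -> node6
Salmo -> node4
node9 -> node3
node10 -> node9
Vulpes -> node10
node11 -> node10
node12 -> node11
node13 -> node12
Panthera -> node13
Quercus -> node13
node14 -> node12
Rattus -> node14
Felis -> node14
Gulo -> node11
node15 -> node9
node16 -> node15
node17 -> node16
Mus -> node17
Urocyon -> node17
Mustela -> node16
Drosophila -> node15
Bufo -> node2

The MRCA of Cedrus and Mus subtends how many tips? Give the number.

16

The MRCA of Cedrus and Mus is the node subtending (((Cedrus,((Staphylococcus,(Streptococcus,Tsuga)),Anopheles)),Salmo),((Vulpes,(((Panthera,Quercus),(Rattus,Felis)),Gulo)),(((Mus,Urocyon),Mustela),Drosophila))).
That clade contains 16 terminal taxa: Anopheles, Cedrus, Drosophila, Felis, Gulo, Mus, Mustela, Panthera, Quercus, Rattus, Salmo, Staphylococcus, Streptococcus, Tsuga, Urocyon, Vulpes.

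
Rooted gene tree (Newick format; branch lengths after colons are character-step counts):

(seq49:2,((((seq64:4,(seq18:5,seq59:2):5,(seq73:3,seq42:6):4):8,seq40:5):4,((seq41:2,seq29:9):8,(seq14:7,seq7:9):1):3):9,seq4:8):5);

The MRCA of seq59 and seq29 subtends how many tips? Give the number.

The MRCA of seq59 and seq29 is the node subtending (((seq64,(seq18,seq59),(seq73,seq42)),seq40),((seq41,seq29),(seq14,seq7))).
That clade contains 10 terminal taxa: seq14, seq18, seq29, seq40, seq41, seq42, seq59, seq64, seq7, seq73.

10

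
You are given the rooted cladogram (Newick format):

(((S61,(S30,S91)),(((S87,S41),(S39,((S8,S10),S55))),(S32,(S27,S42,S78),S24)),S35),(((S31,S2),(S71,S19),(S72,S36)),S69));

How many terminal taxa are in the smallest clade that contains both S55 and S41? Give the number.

6

The MRCA of S55 and S41 is the node subtending ((S87,S41),(S39,((S8,S10),S55))).
That clade contains 6 terminal taxa: S10, S39, S41, S55, S8, S87.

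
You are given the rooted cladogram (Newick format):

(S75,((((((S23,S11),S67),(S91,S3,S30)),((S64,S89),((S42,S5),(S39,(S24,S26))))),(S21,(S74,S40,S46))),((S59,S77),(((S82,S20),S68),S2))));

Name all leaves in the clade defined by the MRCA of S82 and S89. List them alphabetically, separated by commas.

Tracing S82: it sits inside (S82,S20).
Tracing S89: it sits inside (S64,S89).
The smallest clade enclosing both is ((((((S23,S11),S67),(S91,S3,S30)),((S64,S89),((S42,S5),(S39,(S24,S26))))),(S21,(S74,S40,S46))),((S59,S77),(((S82,S20),S68),S2))); the answer is its 23 terminal taxa in alphabetical order.

S11, S2, S20, S21, S23, S24, S26, S3, S30, S39, S40, S42, S46, S5, S59, S64, S67, S68, S74, S77, S82, S89, S91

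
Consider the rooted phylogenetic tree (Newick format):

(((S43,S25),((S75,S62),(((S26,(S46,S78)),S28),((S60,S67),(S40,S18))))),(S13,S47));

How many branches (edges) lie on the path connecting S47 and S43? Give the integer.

5

The MRCA of S47 and S43 is the root of the tree.
From S47 up to that node: 2 branches. From S43 up to the same node: 3 branches. Total: 2 + 3 = 5.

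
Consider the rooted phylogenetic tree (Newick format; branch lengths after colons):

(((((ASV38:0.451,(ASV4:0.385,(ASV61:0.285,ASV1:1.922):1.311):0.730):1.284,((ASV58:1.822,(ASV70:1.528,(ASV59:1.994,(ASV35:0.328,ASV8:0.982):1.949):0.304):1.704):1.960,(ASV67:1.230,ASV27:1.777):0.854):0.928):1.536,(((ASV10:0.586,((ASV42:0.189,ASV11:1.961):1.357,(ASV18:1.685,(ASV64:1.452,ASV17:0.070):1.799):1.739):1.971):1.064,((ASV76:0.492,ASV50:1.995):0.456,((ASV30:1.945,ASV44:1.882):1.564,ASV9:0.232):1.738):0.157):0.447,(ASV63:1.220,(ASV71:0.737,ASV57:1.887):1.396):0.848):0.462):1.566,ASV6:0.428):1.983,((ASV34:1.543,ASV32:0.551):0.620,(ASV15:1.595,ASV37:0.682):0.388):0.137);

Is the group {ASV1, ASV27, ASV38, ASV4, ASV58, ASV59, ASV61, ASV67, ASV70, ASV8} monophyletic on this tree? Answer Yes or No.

No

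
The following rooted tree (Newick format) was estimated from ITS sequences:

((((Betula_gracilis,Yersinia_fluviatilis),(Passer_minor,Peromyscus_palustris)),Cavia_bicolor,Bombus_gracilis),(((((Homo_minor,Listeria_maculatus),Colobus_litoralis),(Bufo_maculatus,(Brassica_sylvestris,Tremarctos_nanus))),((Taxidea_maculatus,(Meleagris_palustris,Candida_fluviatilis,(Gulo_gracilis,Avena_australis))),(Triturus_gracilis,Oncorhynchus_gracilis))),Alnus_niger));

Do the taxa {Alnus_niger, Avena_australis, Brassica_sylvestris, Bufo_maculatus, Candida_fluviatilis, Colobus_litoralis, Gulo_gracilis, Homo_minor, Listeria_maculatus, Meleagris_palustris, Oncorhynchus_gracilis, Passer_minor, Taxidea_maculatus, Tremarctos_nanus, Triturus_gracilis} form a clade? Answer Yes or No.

No

The MRCA of the listed taxa is the root, so the smallest clade containing them is the whole tree.
That clade also contains Betula_gracilis, Bombus_gracilis, Cavia_bicolor, Peromyscus_palustris, Yersinia_fluviatilis, which are not in the proposed group, so the group is not monophyletic.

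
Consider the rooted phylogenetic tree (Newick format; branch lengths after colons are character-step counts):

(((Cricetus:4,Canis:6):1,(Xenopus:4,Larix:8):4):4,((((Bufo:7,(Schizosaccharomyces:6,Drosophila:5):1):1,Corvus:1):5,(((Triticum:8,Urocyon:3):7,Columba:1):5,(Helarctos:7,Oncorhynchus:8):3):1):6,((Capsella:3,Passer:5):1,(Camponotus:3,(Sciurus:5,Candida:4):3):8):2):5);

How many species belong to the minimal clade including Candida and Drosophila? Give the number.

The MRCA of Candida and Drosophila is the node subtending ((((Bufo,(Schizosaccharomyces,Drosophila)),Corvus),(((Triticum,Urocyon),Columba),(Helarctos,Oncorhynchus))),((Capsella,Passer),(Camponotus,(Sciurus,Candida)))).
That clade contains 14 terminal taxa: Bufo, Camponotus, Candida, Capsella, Columba, Corvus, Drosophila, Helarctos, Oncorhynchus, Passer, Schizosaccharomyces, Sciurus, Triticum, Urocyon.

14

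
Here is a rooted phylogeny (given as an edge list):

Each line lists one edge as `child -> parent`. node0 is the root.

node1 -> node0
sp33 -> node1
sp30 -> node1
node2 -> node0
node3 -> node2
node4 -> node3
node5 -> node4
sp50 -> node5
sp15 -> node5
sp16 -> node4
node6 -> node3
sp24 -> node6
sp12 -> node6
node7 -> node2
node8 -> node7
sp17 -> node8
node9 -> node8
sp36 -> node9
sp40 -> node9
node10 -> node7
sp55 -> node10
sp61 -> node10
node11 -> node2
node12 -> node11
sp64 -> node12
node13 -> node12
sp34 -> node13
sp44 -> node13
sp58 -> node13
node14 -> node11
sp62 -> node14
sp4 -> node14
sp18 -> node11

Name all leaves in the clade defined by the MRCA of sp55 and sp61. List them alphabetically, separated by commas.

sp55, sp61

Tracing sp55: it sits inside (sp55,sp61).
Tracing sp61: it sits inside (sp55,sp61).
The smallest clade enclosing both is (sp55,sp61); the answer is its 2 terminal taxa in alphabetical order.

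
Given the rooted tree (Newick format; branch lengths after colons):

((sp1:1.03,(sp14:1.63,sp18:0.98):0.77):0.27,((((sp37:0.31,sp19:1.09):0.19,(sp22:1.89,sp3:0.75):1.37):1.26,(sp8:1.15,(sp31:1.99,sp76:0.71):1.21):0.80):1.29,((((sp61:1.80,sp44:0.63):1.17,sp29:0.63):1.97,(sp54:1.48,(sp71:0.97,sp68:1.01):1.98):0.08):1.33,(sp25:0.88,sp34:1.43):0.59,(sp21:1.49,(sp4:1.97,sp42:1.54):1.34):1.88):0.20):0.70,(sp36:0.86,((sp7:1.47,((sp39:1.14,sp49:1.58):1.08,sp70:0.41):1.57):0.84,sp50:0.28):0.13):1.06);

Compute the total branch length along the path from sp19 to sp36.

The path runs sp19 → … → MRCA → … → sp36; the MRCA is the root of the tree.
Branch lengths along that path: 1.09 + 0.19 + 1.26 + 1.29 + 0.70 + 1.06 + 0.86 = 6.45.

6.45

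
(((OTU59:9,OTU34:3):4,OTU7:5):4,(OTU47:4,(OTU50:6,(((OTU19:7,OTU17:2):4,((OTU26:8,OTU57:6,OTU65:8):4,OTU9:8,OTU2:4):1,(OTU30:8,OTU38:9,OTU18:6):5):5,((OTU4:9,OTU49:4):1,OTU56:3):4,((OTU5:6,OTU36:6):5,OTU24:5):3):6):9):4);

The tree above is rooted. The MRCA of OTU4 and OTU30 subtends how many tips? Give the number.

16

The MRCA of OTU4 and OTU30 is the node subtending (((OTU19,OTU17),((OTU26,OTU57,OTU65),OTU9,OTU2),(OTU30,OTU38,OTU18)),((OTU4,OTU49),OTU56),((OTU5,OTU36),OTU24)).
That clade contains 16 terminal taxa: OTU17, OTU18, OTU19, OTU2, OTU24, OTU26, OTU30, OTU36, OTU38, OTU4, OTU49, OTU5, OTU56, OTU57, OTU65, OTU9.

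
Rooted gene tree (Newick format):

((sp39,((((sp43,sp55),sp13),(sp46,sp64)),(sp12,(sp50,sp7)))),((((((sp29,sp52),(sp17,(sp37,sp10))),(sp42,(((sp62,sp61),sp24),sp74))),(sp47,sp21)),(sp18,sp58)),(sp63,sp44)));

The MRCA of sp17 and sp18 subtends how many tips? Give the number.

14

The MRCA of sp17 and sp18 is the node subtending (((((sp29,sp52),(sp17,(sp37,sp10))),(sp42,(((sp62,sp61),sp24),sp74))),(sp47,sp21)),(sp18,sp58)).
That clade contains 14 terminal taxa: sp10, sp17, sp18, sp21, sp24, sp29, sp37, sp42, sp47, sp52, sp58, sp61, sp62, sp74.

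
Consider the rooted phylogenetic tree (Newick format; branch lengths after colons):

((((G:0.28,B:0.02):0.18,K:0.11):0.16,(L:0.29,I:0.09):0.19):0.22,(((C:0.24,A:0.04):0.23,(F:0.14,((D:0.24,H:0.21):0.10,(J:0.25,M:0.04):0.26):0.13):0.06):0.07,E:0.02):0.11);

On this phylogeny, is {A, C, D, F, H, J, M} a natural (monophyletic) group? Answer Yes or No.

The most recent common ancestor of these taxa subtends ((C,A),(F,((D,H),(J,M)))).
That clade has exactly 7 tips — every listed taxon and nothing else — so the group is monophyletic.

Yes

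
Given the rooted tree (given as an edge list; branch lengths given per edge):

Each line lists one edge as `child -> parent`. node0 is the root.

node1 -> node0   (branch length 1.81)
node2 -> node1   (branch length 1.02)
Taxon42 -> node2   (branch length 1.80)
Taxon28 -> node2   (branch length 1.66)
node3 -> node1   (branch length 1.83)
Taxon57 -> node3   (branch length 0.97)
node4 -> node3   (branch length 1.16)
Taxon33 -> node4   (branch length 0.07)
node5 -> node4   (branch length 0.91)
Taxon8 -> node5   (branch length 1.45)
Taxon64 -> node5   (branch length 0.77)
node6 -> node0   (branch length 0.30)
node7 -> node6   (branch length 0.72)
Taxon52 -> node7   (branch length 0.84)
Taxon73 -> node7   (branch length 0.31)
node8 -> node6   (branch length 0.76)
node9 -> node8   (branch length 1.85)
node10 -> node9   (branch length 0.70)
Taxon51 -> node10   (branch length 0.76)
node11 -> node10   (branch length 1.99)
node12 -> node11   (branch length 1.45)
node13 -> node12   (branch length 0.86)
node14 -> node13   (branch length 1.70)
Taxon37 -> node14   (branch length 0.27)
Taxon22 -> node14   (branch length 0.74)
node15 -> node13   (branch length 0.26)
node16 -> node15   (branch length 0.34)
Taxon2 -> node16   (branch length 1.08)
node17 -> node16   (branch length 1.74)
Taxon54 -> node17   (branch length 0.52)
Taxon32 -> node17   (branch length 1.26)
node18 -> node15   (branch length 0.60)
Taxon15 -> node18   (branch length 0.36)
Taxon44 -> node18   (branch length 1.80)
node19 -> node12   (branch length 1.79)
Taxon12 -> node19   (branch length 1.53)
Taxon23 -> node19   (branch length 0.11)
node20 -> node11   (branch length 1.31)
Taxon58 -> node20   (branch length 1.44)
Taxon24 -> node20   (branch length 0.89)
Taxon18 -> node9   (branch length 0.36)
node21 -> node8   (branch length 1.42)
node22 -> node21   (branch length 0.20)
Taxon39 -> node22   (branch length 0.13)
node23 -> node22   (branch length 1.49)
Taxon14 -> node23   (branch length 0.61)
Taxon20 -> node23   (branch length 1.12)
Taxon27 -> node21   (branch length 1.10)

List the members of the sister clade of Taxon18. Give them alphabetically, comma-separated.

Taxon18 attaches to the tree at the node subtending ((Taxon51,((((Taxon37,Taxon22),((Taxon2,(Taxon54,Taxon32)),(Taxon15,Taxon44))),(Taxon12,Taxon23)),(Taxon58,Taxon24))),Taxon18).
The other lineage descending from that same node — the sister group — is (Taxon51,((((Taxon37,Taxon22),((Taxon2,(Taxon54,Taxon32)),(Taxon15,Taxon44))),(Taxon12,Taxon23)),(Taxon58,Taxon24))); its 12 tips in alphabetical order are the answer.

Taxon12, Taxon15, Taxon2, Taxon22, Taxon23, Taxon24, Taxon32, Taxon37, Taxon44, Taxon51, Taxon54, Taxon58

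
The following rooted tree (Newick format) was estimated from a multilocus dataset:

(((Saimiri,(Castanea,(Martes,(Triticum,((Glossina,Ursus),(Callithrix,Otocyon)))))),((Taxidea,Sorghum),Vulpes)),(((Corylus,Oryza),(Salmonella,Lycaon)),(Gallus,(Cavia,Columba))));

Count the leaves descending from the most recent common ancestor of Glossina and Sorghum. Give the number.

11

The MRCA of Glossina and Sorghum is the node subtending ((Saimiri,(Castanea,(Martes,(Triticum,((Glossina,Ursus),(Callithrix,Otocyon)))))),((Taxidea,Sorghum),Vulpes)).
That clade contains 11 terminal taxa: Callithrix, Castanea, Glossina, Martes, Otocyon, Saimiri, Sorghum, Taxidea, Triticum, Ursus, Vulpes.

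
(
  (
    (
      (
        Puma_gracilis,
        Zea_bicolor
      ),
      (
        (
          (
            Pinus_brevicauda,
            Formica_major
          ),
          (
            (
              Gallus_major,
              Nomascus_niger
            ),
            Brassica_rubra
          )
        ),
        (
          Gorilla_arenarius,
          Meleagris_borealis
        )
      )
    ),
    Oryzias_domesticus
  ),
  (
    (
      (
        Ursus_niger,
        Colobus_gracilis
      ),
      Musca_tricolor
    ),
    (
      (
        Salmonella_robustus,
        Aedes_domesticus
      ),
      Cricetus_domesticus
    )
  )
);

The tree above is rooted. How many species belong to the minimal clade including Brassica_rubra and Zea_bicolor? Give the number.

9

The MRCA of Brassica_rubra and Zea_bicolor is the node subtending ((Puma_gracilis,Zea_bicolor),(((Pinus_brevicauda,Formica_major),((Gallus_major,Nomascus_niger),Brassica_rubra)),(Gorilla_arenarius,Meleagris_borealis))).
That clade contains 9 terminal taxa: Brassica_rubra, Formica_major, Gallus_major, Gorilla_arenarius, Meleagris_borealis, Nomascus_niger, Pinus_brevicauda, Puma_gracilis, Zea_bicolor.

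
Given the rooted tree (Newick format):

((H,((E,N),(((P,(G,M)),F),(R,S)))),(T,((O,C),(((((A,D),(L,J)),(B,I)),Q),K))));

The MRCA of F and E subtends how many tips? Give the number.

8

The MRCA of F and E is the node subtending ((E,N),(((P,(G,M)),F),(R,S))).
That clade contains 8 terminal taxa: E, F, G, M, N, P, R, S.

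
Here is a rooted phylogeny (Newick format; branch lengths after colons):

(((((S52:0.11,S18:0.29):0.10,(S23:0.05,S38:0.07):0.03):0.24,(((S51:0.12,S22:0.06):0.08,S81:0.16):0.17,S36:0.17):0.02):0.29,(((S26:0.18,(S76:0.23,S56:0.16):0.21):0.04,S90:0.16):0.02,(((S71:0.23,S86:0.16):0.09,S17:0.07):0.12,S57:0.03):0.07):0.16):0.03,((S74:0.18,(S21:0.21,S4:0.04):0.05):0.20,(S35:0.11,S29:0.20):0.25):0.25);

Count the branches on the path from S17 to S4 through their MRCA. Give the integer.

9

The MRCA of S17 and S4 is the root of the tree.
From S17 up to that node: 5 branches. From S4 up to the same node: 4 branches. Total: 5 + 4 = 9.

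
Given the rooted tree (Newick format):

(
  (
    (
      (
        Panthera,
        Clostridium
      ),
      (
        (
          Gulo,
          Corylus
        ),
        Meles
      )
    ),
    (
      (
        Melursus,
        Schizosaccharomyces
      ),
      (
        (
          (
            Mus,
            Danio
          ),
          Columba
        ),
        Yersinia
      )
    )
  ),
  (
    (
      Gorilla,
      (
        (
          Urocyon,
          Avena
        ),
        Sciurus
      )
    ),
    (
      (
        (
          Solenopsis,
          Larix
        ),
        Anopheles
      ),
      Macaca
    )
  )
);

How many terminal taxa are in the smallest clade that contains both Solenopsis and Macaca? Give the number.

4

The MRCA of Solenopsis and Macaca is the node subtending (((Solenopsis,Larix),Anopheles),Macaca).
That clade contains 4 terminal taxa: Anopheles, Larix, Macaca, Solenopsis.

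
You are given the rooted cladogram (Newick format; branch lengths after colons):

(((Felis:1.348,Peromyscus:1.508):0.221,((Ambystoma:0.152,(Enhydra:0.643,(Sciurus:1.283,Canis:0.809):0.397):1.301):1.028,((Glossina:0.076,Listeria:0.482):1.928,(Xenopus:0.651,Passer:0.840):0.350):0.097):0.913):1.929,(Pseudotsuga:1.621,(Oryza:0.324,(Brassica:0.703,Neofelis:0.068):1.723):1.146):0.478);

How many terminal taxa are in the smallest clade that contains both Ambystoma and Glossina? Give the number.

8

The MRCA of Ambystoma and Glossina is the node subtending ((Ambystoma,(Enhydra,(Sciurus,Canis))),((Glossina,Listeria),(Xenopus,Passer))).
That clade contains 8 terminal taxa: Ambystoma, Canis, Enhydra, Glossina, Listeria, Passer, Sciurus, Xenopus.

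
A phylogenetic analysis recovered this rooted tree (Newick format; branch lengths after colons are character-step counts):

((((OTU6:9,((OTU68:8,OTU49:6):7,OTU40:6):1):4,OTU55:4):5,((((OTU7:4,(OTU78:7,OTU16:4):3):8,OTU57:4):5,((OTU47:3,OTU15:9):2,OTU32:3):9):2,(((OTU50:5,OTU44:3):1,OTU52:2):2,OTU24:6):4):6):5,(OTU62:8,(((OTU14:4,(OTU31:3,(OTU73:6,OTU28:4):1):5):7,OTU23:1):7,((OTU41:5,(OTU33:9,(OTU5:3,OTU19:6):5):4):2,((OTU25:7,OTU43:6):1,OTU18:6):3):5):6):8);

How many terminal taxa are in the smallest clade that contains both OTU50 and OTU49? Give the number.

16

The MRCA of OTU50 and OTU49 is the node subtending (((OTU6,((OTU68,OTU49),OTU40)),OTU55),((((OTU7,(OTU78,OTU16)),OTU57),((OTU47,OTU15),OTU32)),(((OTU50,OTU44),OTU52),OTU24))).
That clade contains 16 terminal taxa: OTU15, OTU16, OTU24, OTU32, OTU40, OTU44, OTU47, OTU49, OTU50, OTU52, OTU55, OTU57, OTU6, OTU68, OTU7, OTU78.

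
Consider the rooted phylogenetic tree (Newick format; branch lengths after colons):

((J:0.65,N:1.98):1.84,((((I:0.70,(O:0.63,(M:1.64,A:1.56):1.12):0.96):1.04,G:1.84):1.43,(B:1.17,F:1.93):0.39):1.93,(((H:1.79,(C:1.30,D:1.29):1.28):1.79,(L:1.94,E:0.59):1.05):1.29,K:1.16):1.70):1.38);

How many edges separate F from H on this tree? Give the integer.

7

The MRCA of F and H is the node subtending ((((I,(O,(M,A))),G),(B,F)),(((H,(C,D)),(L,E)),K)).
From F up to that node: 3 branches. From H up to the same node: 4 branches. Total: 3 + 4 = 7.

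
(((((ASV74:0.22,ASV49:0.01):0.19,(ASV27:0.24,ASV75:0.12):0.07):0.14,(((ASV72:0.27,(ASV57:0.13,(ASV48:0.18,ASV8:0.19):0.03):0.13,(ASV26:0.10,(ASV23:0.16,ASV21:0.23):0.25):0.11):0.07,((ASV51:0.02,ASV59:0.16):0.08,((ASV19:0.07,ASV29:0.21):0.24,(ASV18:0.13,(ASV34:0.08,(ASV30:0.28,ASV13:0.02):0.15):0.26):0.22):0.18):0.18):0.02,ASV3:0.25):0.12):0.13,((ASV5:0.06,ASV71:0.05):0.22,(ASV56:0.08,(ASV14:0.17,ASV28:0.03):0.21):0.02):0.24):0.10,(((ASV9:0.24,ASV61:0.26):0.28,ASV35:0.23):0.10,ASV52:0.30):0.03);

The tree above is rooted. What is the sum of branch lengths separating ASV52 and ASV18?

1.41

The path runs ASV52 → … → MRCA → … → ASV18; the MRCA is the root of the tree.
Branch lengths along that path: 0.30 + 0.03 + 0.10 + 0.13 + 0.12 + 0.02 + 0.18 + 0.18 + 0.22 + 0.13 = 1.41.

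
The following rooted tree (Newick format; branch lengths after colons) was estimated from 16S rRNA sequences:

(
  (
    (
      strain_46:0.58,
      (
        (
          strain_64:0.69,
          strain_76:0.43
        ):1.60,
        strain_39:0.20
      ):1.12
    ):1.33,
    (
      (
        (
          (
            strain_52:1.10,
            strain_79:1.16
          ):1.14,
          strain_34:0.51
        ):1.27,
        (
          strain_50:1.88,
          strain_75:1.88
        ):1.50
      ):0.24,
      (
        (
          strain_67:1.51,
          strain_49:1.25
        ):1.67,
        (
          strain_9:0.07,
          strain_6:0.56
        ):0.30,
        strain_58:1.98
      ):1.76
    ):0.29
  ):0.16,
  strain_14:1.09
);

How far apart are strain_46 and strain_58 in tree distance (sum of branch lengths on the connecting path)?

The path runs strain_46 → … → MRCA → … → strain_58; the MRCA is the node subtending ((strain_46,((strain_64,strain_76),strain_39)),((((strain_52,strain_79),strain_34),(strain_50,strain_75)),((strain_67,strain_49),(strain_9,strain_6),strain_58))).
Branch lengths along that path: 0.58 + 1.33 + 0.29 + 1.76 + 1.98 = 5.94.

5.94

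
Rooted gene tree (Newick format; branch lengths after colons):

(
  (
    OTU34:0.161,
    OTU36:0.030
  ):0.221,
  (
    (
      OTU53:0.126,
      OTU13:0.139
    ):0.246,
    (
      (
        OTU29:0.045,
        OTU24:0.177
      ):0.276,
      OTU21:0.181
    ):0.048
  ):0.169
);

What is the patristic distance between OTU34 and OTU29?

The path runs OTU34 → … → MRCA → … → OTU29; the MRCA is the root of the tree.
Branch lengths along that path: 0.161 + 0.221 + 0.169 + 0.048 + 0.276 + 0.045 = 0.920.

0.920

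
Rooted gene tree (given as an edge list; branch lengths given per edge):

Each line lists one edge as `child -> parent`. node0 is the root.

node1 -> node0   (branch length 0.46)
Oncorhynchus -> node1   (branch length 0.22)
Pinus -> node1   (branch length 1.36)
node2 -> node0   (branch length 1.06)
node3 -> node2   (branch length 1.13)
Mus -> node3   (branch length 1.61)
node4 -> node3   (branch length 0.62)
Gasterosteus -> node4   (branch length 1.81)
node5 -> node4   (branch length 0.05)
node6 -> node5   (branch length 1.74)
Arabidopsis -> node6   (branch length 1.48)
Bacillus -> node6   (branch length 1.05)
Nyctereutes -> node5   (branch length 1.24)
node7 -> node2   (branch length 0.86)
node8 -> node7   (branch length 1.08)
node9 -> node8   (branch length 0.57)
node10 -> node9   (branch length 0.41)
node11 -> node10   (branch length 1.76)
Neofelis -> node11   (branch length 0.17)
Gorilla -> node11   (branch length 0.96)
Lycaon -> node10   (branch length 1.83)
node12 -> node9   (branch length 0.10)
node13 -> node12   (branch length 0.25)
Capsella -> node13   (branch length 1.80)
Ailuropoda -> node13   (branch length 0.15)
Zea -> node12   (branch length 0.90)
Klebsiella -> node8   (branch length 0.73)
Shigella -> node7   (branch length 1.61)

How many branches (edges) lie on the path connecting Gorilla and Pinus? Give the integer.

9

The MRCA of Gorilla and Pinus is the root of the tree.
From Gorilla up to that node: 7 branches. From Pinus up to the same node: 2 branches. Total: 7 + 2 = 9.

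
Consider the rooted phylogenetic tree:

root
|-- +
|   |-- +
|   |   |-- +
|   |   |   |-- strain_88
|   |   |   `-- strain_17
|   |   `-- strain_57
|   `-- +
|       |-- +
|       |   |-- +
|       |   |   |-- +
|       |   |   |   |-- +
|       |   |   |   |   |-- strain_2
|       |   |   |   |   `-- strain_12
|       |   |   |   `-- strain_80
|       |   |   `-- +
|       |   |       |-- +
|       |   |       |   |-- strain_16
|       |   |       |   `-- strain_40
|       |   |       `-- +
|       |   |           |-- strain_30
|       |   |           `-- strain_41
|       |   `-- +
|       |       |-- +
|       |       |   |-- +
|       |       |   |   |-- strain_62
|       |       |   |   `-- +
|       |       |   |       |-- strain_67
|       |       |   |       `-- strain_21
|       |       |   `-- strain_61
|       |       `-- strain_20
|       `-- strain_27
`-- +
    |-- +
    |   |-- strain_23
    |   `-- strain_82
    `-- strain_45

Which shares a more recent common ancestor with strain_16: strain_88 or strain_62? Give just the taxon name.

strain_62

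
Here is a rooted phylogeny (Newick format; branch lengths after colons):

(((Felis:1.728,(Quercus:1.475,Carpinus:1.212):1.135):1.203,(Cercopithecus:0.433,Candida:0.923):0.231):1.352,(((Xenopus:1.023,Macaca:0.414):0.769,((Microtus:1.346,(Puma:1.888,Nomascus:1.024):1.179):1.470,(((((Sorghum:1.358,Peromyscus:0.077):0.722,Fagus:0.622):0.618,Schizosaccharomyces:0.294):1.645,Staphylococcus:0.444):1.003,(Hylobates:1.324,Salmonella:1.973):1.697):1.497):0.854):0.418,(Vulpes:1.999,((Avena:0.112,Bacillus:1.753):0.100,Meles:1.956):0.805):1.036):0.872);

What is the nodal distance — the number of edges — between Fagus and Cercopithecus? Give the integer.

The MRCA of Fagus and Cercopithecus is the root of the tree.
From Fagus up to that node: 8 branches. From Cercopithecus up to the same node: 3 branches. Total: 8 + 3 = 11.

11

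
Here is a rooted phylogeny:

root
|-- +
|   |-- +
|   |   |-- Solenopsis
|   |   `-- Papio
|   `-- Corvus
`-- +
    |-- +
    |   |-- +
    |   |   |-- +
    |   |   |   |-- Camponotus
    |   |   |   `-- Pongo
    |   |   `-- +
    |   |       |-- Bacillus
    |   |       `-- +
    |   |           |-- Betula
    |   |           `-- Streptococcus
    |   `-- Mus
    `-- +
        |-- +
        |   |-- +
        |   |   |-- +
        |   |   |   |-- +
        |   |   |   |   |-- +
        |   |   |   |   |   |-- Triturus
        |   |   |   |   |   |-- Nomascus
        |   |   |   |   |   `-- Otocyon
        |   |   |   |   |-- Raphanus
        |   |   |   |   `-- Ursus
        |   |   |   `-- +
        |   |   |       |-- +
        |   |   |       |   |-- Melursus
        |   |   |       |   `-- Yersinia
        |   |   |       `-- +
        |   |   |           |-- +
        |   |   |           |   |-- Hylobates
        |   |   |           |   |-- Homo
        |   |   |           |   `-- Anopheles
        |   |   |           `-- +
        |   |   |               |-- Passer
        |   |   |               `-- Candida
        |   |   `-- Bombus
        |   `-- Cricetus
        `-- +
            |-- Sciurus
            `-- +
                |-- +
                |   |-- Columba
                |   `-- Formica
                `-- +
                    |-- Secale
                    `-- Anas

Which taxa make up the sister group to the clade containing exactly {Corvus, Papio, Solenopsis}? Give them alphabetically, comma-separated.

Anas, Anopheles, Bacillus, Betula, Bombus, Camponotus, Candida, Columba, Cricetus, Formica, Homo, Hylobates, Melursus, Mus, Nomascus, Otocyon, Passer, Pongo, Raphanus, Sciurus, Secale, Streptococcus, Triturus, Ursus, Yersinia

The clade containing exactly {Corvus, Papio, Solenopsis} attaches directly to the root of the tree.
The other lineage descending from that same node — the sister group — is ((((Camponotus,Pongo),(Bacillus,(Betula,Streptococcus))),Mus),((((((Triturus,Nomascus,Otocyon),Raphanus,Ursus),((Melursus,Yersinia),((Hylobates,Homo,Anopheles),(Passer,Candida)))),Bombus),Cricetus),(Sciurus,((Columba,Formica),(Secale,Anas))))); its 25 tips in alphabetical order are the answer.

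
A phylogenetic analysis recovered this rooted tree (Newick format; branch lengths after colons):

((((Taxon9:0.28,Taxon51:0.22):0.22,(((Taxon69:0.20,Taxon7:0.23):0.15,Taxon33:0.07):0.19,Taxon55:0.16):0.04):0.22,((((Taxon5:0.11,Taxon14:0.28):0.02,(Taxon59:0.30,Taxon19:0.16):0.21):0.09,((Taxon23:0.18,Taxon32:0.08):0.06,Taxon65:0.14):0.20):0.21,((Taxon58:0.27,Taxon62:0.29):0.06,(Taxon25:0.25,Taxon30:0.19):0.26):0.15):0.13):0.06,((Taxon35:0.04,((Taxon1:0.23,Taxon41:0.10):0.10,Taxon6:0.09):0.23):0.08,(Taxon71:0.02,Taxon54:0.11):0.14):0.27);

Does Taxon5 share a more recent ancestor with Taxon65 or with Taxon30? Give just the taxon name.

Taxon65

The MRCA of Taxon5 and Taxon65 subtends (((Taxon5,Taxon14),(Taxon59,Taxon19)),((Taxon23,Taxon32),Taxon65)) (7 taxa).
The MRCA of Taxon5 and Taxon30 subtends ((((Taxon5,Taxon14),(Taxon59,Taxon19)),((Taxon23,Taxon32),Taxon65)),((Taxon58,Taxon62),(Taxon25,Taxon30))) (11 taxa).
The first is nested inside the second, so Taxon5 shares a more recent common ancestor with Taxon65.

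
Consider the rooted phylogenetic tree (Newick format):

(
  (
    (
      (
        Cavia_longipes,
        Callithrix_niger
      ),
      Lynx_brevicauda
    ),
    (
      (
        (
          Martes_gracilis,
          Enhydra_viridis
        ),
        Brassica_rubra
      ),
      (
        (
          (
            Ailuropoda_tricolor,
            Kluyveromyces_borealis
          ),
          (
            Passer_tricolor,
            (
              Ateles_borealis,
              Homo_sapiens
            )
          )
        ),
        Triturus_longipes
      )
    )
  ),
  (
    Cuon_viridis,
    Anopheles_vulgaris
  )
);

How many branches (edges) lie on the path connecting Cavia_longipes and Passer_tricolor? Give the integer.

The MRCA of Cavia_longipes and Passer_tricolor is the node subtending (((Cavia_longipes,Callithrix_niger),Lynx_brevicauda),(((Martes_gracilis,Enhydra_viridis),Brassica_rubra),(((Ailuropoda_tricolor,Kluyveromyces_borealis),(Passer_tricolor,(Ateles_borealis,Homo_sapiens))),Triturus_longipes))).
From Cavia_longipes up to that node: 3 branches. From Passer_tricolor up to the same node: 5 branches. Total: 3 + 5 = 8.

8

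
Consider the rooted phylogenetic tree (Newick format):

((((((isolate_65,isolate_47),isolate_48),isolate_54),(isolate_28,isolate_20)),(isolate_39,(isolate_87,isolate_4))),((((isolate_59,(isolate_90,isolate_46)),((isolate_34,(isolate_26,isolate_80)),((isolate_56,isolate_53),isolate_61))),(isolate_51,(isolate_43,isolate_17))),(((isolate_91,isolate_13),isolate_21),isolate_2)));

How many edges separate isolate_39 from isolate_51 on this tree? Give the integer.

7

The MRCA of isolate_39 and isolate_51 is the root of the tree.
From isolate_39 up to that node: 3 branches. From isolate_51 up to the same node: 4 branches. Total: 3 + 4 = 7.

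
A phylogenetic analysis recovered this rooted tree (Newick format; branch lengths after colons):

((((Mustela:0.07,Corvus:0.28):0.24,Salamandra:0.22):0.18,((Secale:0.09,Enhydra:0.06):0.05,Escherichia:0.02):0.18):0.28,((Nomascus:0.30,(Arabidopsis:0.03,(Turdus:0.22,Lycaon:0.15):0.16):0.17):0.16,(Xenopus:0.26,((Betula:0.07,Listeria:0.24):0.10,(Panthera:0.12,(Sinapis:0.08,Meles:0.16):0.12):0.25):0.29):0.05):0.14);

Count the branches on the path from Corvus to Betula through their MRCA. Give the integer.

The MRCA of Corvus and Betula is the root of the tree.
From Corvus up to that node: 4 branches. From Betula up to the same node: 5 branches. Total: 4 + 5 = 9.

9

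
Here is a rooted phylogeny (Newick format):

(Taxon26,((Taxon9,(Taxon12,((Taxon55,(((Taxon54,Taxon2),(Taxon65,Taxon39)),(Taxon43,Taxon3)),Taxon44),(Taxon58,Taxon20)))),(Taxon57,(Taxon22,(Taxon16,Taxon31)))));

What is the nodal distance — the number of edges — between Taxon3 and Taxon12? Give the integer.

6

The MRCA of Taxon3 and Taxon12 is the node subtending (Taxon12,((Taxon55,(((Taxon54,Taxon2),(Taxon65,Taxon39)),(Taxon43,Taxon3)),Taxon44),(Taxon58,Taxon20))).
From Taxon3 up to that node: 5 branches. From Taxon12 up to the same node: 1 branch. Total: 5 + 1 = 6.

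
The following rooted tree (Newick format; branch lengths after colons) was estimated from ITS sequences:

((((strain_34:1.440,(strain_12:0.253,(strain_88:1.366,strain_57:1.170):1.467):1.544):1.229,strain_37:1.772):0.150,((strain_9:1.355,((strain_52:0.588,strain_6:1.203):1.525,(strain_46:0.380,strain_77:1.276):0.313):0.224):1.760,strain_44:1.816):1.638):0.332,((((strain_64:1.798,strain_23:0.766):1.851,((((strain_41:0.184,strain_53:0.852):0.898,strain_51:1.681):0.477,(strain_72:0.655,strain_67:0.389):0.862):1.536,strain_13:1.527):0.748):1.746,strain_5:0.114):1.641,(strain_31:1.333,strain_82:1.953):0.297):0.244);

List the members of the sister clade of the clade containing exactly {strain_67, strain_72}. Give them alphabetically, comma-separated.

The clade containing exactly {strain_67, strain_72} attaches to the tree at the node subtending (((strain_41,strain_53),strain_51),(strain_72,strain_67)).
The other lineage descending from that same node — the sister group — is ((strain_41,strain_53),strain_51); its 3 tips in alphabetical order are the answer.

strain_41, strain_51, strain_53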